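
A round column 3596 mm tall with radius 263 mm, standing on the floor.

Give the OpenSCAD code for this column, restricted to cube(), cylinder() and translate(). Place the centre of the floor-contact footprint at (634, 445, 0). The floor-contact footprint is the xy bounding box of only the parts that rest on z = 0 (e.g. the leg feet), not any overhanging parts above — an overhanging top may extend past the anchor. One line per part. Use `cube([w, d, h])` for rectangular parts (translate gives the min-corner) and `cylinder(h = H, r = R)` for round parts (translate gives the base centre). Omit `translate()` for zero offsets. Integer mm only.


translate([634, 445, 0]) cylinder(h = 3596, r = 263);


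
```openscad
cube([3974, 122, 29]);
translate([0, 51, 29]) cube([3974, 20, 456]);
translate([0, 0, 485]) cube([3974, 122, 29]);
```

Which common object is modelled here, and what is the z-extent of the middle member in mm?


An I-beam. The web height is 456 mm.

Two wide flanges with a thin centred web — an I-beam. Overall 514 mm minus two 29 mm flanges gives a web of 514 − 2·29 = 456 mm.


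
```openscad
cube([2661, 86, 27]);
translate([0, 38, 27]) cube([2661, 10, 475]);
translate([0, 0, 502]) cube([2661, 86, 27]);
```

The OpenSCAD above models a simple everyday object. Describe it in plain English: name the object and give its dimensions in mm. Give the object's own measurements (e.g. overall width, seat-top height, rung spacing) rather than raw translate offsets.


An I-beam lying along x, 2661 mm long. Overall section height 529 mm. Two flanges 86 mm wide (y) and 27 mm thick, one on the floor and one at the top; a web 10 mm thick runs between them, centred on the flange width.


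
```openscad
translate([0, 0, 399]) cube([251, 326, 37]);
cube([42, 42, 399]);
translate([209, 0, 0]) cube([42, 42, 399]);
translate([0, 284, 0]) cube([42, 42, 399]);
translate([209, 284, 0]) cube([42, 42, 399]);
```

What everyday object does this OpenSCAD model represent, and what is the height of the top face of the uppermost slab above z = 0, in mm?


A stool. The seat height is 436 mm.

A 251×326×37 slab at z = 399 on four corner posts — a stool. The seat top is 399 + 37 = 436 mm.


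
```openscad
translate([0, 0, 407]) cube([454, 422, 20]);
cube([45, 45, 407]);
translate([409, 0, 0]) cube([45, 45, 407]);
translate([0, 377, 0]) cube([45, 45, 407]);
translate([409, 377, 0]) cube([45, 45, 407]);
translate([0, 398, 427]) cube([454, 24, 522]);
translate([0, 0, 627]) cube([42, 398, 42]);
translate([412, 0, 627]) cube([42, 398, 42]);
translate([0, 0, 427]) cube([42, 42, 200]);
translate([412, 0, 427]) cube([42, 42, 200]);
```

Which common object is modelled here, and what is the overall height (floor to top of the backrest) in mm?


A chair. The overall height is 949 mm.

A slab on four corner posts with a tall panel at the back — a chair. The seat slab sits at z = 407 with thickness 20, and the 522 mm backrest starts at the seat top, so the overall height is 407 + 20 + 522 = 949 mm.


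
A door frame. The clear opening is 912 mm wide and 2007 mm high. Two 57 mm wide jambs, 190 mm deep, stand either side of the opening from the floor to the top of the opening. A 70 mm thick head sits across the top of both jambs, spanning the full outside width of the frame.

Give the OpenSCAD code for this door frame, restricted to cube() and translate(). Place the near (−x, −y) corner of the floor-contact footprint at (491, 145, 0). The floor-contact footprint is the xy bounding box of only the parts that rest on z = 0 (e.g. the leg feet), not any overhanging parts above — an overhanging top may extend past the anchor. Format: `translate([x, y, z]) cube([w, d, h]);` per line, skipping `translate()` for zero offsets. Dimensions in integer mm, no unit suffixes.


translate([491, 145, 0]) cube([57, 190, 2007]);
translate([1460, 145, 0]) cube([57, 190, 2007]);
translate([491, 145, 2007]) cube([1026, 190, 70]);


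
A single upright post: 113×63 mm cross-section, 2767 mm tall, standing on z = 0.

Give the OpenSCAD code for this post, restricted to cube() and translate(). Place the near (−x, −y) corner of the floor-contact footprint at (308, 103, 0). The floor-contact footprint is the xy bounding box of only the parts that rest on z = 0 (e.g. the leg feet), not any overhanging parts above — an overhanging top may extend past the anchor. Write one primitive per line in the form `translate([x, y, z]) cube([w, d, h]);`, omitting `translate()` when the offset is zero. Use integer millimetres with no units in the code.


translate([308, 103, 0]) cube([113, 63, 2767]);


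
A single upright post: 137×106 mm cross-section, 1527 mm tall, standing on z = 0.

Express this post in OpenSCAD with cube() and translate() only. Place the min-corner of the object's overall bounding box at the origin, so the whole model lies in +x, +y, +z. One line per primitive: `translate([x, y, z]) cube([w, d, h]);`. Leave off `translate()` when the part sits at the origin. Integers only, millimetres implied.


cube([137, 106, 1527]);


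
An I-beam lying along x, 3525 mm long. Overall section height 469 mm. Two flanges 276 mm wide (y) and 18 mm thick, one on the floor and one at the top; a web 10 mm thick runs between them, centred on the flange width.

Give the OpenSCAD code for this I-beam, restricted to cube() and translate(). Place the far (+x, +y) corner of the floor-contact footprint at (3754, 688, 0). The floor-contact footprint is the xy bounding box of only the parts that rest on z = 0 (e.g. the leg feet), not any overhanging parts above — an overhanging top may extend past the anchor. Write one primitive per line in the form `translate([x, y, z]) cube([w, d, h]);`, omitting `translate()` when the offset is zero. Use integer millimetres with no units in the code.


translate([229, 412, 0]) cube([3525, 276, 18]);
translate([229, 545, 18]) cube([3525, 10, 433]);
translate([229, 412, 451]) cube([3525, 276, 18]);


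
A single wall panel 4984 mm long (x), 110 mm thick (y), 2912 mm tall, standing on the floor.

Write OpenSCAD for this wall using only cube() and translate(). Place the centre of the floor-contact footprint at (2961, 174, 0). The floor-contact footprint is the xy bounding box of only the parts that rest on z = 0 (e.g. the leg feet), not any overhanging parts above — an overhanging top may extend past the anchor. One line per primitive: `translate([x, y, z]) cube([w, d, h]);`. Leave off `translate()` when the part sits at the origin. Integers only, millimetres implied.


translate([469, 119, 0]) cube([4984, 110, 2912]);


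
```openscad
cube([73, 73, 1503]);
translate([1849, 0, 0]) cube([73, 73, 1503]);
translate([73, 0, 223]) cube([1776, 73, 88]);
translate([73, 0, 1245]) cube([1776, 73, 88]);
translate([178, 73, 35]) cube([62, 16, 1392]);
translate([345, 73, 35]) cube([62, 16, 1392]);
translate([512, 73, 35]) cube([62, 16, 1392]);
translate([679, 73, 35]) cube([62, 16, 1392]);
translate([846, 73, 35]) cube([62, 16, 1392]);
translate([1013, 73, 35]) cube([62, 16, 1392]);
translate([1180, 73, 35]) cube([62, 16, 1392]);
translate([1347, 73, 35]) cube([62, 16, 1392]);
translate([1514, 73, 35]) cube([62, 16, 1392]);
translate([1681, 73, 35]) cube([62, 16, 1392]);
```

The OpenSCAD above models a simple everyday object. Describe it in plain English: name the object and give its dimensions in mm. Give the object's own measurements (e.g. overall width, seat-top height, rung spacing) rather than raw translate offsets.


A fence section. Two 73×73 mm posts, 1503 mm tall, stand on the floor with a clear span of 1776 mm between their inner faces. Two horizontal rails of 73×88 mm section span the gap between the posts with their undersides at z = 223 mm and z = 1245 mm, flush with the posts' −y face. 10 pickets, each 62 mm wide, 16 mm thick and 1392 mm tall, are fixed to the +y face of the rails with their bottoms at z = 35 mm, spaced across the span with a 105 mm gap after the −x post and between neighbouring pickets, with 106 mm left before the +x post.


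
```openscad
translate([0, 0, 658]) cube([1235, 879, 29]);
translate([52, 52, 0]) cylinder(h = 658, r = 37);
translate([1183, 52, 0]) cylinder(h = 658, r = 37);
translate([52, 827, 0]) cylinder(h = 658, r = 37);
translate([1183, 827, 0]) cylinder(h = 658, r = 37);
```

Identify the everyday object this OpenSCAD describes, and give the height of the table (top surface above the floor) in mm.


A table. The table height is 687 mm.

A 1235×879×29 slab sits at z = 658 on four Ø74 mm round legs — a table. The top surface is at 658 + 29 = 687 mm.


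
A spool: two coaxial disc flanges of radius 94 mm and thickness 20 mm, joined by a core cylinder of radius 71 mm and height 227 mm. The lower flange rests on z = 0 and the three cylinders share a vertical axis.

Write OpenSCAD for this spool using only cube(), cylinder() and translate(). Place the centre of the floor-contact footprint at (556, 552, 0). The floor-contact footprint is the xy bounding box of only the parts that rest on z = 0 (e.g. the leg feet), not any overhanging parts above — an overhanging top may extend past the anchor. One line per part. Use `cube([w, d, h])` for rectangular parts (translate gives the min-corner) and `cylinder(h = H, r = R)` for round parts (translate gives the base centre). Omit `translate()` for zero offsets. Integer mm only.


translate([556, 552, 0]) cylinder(h = 20, r = 94);
translate([556, 552, 20]) cylinder(h = 227, r = 71);
translate([556, 552, 247]) cylinder(h = 20, r = 94);


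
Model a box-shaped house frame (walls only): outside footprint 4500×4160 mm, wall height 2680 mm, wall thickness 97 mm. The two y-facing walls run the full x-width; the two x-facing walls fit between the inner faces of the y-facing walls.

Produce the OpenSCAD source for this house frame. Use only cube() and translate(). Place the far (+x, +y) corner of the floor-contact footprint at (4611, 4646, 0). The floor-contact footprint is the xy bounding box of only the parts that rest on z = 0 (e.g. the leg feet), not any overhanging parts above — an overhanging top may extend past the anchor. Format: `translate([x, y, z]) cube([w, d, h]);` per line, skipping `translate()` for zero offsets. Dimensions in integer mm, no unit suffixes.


translate([111, 486, 0]) cube([4500, 97, 2680]);
translate([111, 4549, 0]) cube([4500, 97, 2680]);
translate([111, 583, 0]) cube([97, 3966, 2680]);
translate([4514, 583, 0]) cube([97, 3966, 2680]);


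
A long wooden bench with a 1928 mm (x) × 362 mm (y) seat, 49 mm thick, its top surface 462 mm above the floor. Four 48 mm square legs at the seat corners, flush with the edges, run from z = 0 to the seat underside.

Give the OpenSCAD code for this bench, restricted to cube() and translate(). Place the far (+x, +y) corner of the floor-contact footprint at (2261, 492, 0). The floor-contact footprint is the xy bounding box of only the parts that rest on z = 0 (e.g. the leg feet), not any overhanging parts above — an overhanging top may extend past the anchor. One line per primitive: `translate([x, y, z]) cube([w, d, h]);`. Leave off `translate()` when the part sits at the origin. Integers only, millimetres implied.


// leg_h = 462 − 49 = 413
translate([333, 130, 413]) cube([1928, 362, 49]);
translate([333, 130, 0]) cube([48, 48, 413]);
translate([333, 444, 0]) cube([48, 48, 413]);
translate([2213, 130, 0]) cube([48, 48, 413]);
translate([2213, 444, 0]) cube([48, 48, 413]);


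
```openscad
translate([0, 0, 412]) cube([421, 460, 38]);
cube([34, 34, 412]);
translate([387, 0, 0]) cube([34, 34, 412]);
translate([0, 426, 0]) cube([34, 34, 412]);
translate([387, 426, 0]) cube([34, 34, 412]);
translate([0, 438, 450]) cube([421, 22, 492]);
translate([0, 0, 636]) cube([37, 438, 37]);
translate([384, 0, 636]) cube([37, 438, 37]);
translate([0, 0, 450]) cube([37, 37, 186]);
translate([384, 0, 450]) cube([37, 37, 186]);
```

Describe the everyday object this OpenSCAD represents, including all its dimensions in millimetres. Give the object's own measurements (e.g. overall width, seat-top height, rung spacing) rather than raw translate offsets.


A chair. The seat is a 421×460×38 mm slab with its top at z = 450 mm, on four 34×34 mm corner legs (flush with the seat edges, standing on z = 0). A flat backrest 22 mm thick, 492 mm tall, spans the full seat width and rises from the seat top along its +y edge, rear face flush with the rear of the seat. Two armrests of 37×37 mm section run along each side from the seat's front edge to the front of the backrest, top faces 223 mm above the seat top and outer faces flush with the seat's x-edges; a 37×37 mm post under the front of each armrest stands on the seat at the front corner.


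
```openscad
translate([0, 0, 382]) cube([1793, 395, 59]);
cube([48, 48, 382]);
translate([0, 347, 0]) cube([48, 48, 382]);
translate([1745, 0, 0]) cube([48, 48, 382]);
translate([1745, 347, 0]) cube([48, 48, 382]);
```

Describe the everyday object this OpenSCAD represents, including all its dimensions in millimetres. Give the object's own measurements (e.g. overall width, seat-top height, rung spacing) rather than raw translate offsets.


A bench: a 1793×395 mm seat slab, 59 mm thick, top at z = 441 mm, on four 48×48 mm square legs flush with the seat corners and standing on z = 0.


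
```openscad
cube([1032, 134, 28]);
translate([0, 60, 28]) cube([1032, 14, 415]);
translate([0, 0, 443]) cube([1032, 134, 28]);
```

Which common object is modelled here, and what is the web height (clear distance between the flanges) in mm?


An I-beam. The web height is 415 mm.

Two wide flanges with a thin centred web — an I-beam. Overall 471 mm minus two 28 mm flanges gives a web of 471 − 2·28 = 415 mm.


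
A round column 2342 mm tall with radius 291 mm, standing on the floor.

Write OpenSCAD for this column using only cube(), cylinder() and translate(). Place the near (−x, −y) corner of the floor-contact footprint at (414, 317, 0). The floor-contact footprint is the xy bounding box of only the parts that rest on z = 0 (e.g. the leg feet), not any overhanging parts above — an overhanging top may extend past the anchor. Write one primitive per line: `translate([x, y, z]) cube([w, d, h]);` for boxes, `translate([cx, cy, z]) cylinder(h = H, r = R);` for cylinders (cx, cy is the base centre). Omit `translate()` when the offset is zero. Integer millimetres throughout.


translate([705, 608, 0]) cylinder(h = 2342, r = 291);


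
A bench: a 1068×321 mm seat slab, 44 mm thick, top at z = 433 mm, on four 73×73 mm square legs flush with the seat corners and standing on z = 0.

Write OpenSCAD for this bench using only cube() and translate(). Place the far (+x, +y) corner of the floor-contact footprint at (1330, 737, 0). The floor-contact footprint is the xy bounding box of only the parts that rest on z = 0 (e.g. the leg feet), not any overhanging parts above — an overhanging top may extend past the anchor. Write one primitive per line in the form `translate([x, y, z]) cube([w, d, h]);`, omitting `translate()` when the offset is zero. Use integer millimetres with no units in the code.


translate([262, 416, 389]) cube([1068, 321, 44]);
translate([262, 416, 0]) cube([73, 73, 389]);
translate([262, 664, 0]) cube([73, 73, 389]);
translate([1257, 416, 0]) cube([73, 73, 389]);
translate([1257, 664, 0]) cube([73, 73, 389]);


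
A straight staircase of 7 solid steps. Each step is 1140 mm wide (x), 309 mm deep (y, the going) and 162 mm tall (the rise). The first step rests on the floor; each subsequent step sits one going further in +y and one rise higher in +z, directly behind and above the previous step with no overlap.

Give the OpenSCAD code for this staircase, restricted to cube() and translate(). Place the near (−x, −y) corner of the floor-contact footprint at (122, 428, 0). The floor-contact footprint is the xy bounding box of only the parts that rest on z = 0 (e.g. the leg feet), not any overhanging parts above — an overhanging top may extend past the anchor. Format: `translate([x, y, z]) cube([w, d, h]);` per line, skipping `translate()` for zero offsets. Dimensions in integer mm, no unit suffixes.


translate([122, 428, 0]) cube([1140, 309, 162]);
translate([122, 737, 162]) cube([1140, 309, 162]);
translate([122, 1046, 324]) cube([1140, 309, 162]);
translate([122, 1355, 486]) cube([1140, 309, 162]);
translate([122, 1664, 648]) cube([1140, 309, 162]);
translate([122, 1973, 810]) cube([1140, 309, 162]);
translate([122, 2282, 972]) cube([1140, 309, 162]);


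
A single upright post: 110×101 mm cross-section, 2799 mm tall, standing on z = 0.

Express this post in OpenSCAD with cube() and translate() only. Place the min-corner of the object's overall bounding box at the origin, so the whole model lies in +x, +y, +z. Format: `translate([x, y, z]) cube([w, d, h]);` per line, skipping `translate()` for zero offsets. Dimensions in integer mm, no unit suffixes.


cube([110, 101, 2799]);


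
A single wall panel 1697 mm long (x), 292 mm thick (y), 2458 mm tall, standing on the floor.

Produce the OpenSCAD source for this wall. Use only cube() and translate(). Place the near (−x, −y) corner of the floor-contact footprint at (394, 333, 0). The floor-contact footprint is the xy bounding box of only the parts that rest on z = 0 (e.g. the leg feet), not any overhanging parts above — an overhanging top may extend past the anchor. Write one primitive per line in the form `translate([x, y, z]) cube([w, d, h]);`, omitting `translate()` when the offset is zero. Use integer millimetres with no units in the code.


translate([394, 333, 0]) cube([1697, 292, 2458]);


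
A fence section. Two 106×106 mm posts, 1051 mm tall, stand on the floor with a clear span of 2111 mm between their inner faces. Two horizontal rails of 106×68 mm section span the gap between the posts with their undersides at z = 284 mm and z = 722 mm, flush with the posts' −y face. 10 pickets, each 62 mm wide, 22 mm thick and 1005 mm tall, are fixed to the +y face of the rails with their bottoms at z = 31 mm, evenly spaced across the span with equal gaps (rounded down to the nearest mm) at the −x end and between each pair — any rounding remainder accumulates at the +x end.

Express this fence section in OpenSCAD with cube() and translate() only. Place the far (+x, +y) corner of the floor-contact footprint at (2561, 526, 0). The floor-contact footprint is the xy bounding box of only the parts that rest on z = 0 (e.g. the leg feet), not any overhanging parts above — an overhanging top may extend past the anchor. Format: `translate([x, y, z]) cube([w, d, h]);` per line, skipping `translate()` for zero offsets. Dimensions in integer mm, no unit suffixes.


translate([238, 420, 0]) cube([106, 106, 1051]);
translate([2455, 420, 0]) cube([106, 106, 1051]);
translate([344, 420, 284]) cube([2111, 106, 68]);
translate([344, 420, 722]) cube([2111, 106, 68]);
translate([479, 526, 31]) cube([62, 22, 1005]);
translate([676, 526, 31]) cube([62, 22, 1005]);
translate([873, 526, 31]) cube([62, 22, 1005]);
translate([1070, 526, 31]) cube([62, 22, 1005]);
translate([1267, 526, 31]) cube([62, 22, 1005]);
translate([1464, 526, 31]) cube([62, 22, 1005]);
translate([1661, 526, 31]) cube([62, 22, 1005]);
translate([1858, 526, 31]) cube([62, 22, 1005]);
translate([2055, 526, 31]) cube([62, 22, 1005]);
translate([2252, 526, 31]) cube([62, 22, 1005]);


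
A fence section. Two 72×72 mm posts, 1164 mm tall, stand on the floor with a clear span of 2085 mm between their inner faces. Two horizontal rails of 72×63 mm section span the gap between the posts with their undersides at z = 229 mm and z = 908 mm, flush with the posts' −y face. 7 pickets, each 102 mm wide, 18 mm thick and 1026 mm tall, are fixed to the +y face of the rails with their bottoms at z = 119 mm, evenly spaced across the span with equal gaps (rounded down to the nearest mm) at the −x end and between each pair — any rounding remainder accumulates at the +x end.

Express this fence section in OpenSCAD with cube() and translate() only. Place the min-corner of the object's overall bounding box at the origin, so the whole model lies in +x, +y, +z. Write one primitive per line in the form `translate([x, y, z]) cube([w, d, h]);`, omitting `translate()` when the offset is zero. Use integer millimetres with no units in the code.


cube([72, 72, 1164]);
translate([2157, 0, 0]) cube([72, 72, 1164]);
translate([72, 0, 229]) cube([2085, 72, 63]);
translate([72, 0, 908]) cube([2085, 72, 63]);
translate([243, 72, 119]) cube([102, 18, 1026]);
translate([516, 72, 119]) cube([102, 18, 1026]);
translate([789, 72, 119]) cube([102, 18, 1026]);
translate([1062, 72, 119]) cube([102, 18, 1026]);
translate([1335, 72, 119]) cube([102, 18, 1026]);
translate([1608, 72, 119]) cube([102, 18, 1026]);
translate([1881, 72, 119]) cube([102, 18, 1026]);


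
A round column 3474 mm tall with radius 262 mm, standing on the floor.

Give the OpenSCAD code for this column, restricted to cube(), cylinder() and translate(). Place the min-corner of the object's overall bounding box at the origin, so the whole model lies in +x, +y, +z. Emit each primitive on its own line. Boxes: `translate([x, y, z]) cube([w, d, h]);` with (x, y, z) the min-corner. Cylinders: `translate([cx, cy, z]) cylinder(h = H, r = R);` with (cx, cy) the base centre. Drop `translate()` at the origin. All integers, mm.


translate([262, 262, 0]) cylinder(h = 3474, r = 262);


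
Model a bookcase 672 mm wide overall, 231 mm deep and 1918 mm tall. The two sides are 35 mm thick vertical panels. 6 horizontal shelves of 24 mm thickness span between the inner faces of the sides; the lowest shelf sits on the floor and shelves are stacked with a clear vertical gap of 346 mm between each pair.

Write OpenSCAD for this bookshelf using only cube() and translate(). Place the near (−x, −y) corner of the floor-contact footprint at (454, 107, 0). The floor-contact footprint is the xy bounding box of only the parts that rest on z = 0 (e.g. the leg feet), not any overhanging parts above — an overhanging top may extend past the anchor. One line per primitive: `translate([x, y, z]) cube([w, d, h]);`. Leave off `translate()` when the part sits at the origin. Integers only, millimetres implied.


translate([454, 107, 0]) cube([35, 231, 1918]);
translate([1091, 107, 0]) cube([35, 231, 1918]);
translate([489, 107, 0]) cube([602, 231, 24]);
translate([489, 107, 370]) cube([602, 231, 24]);
translate([489, 107, 740]) cube([602, 231, 24]);
translate([489, 107, 1110]) cube([602, 231, 24]);
translate([489, 107, 1480]) cube([602, 231, 24]);
translate([489, 107, 1850]) cube([602, 231, 24]);


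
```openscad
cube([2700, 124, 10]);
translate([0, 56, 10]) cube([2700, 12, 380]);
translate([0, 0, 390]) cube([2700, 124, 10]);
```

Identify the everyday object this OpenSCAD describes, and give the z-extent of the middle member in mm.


An I-beam. The web height is 380 mm.

Two wide flanges with a thin centred web — an I-beam. Overall 400 mm minus two 10 mm flanges gives a web of 400 − 2·10 = 380 mm.


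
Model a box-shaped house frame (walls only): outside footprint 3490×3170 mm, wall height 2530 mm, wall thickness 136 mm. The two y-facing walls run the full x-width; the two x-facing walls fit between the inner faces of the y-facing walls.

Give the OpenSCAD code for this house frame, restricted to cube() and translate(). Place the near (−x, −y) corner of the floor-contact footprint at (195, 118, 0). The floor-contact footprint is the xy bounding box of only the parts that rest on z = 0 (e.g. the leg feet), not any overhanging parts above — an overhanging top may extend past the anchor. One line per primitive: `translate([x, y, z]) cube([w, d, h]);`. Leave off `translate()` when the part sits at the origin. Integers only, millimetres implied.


translate([195, 118, 0]) cube([3490, 136, 2530]);
translate([195, 3152, 0]) cube([3490, 136, 2530]);
translate([195, 254, 0]) cube([136, 2898, 2530]);
translate([3549, 254, 0]) cube([136, 2898, 2530]);


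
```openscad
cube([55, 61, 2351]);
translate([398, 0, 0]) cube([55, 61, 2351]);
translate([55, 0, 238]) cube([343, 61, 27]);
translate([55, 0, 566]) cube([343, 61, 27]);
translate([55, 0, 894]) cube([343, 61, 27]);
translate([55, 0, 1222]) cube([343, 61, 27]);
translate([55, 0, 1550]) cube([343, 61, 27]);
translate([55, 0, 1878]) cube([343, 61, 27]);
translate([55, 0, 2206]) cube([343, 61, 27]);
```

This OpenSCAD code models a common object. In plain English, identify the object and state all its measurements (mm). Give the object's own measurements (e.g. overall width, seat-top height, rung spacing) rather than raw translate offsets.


A straight ladder. Two 55×61 mm vertical rails, 2351 mm tall, stand 453 mm apart (outside-to-outside) with their front faces coplanar on the −y side. 7 rungs, each 61 mm deep and 27 mm tall, span between the inner faces of the rails, front faces flush with the rails. The lowest rung's underside is at z = 238 mm and rungs are spaced 328 mm apart (underside to underside).


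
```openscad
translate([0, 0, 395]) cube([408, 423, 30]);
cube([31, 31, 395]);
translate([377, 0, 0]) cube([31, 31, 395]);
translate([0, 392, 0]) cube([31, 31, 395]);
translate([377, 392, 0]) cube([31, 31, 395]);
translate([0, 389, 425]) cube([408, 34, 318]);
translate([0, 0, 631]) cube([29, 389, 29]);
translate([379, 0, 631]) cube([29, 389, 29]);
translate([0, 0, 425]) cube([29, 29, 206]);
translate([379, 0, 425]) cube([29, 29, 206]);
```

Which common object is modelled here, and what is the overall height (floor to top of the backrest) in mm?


A chair. The overall height is 743 mm.

A slab on four corner posts with a tall panel at the back — a chair. The seat slab sits at z = 395 with thickness 30, and the 318 mm backrest starts at the seat top, so the overall height is 395 + 30 + 318 = 743 mm.


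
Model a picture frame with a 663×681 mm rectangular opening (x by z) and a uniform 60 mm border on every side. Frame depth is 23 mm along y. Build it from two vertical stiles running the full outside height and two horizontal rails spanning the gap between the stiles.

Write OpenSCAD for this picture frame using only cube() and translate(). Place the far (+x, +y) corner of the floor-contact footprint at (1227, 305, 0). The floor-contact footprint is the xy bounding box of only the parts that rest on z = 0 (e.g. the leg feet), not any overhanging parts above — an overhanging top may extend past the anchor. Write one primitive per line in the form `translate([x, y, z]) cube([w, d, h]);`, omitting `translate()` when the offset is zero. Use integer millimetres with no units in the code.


translate([444, 282, 0]) cube([60, 23, 801]);
translate([1167, 282, 0]) cube([60, 23, 801]);
translate([504, 282, 0]) cube([663, 23, 60]);
translate([504, 282, 741]) cube([663, 23, 60]);


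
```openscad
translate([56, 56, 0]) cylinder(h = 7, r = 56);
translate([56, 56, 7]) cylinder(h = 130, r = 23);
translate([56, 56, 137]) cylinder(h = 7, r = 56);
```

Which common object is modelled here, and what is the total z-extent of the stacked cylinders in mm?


A spool. The overall height is 144 mm.

Three coaxial cylinders, large–small–large — a spool. Two 7 mm flanges and a 130 mm core give 7 + 130 + 7 = 144 mm.


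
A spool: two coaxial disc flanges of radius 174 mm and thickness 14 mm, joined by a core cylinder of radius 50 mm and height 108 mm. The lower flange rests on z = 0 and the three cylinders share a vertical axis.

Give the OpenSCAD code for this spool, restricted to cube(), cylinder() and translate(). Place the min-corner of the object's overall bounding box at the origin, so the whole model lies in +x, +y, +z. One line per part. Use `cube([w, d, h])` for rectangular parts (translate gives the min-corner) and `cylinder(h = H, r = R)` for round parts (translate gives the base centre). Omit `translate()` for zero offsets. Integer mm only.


translate([174, 174, 0]) cylinder(h = 14, r = 174);
translate([174, 174, 14]) cylinder(h = 108, r = 50);
translate([174, 174, 122]) cylinder(h = 14, r = 174);


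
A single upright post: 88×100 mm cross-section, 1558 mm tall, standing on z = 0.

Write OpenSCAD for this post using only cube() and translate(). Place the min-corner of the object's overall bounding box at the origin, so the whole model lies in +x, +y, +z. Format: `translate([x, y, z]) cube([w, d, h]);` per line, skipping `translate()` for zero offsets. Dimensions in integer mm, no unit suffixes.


cube([88, 100, 1558]);


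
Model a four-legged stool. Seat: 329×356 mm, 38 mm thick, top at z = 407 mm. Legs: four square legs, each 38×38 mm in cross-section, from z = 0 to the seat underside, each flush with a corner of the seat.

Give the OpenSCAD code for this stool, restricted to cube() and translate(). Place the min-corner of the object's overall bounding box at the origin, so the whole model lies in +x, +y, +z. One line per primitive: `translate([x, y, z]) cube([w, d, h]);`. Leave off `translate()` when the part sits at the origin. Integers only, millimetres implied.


translate([0, 0, 369]) cube([329, 356, 38]);
cube([38, 38, 369]);
translate([291, 0, 0]) cube([38, 38, 369]);
translate([0, 318, 0]) cube([38, 38, 369]);
translate([291, 318, 0]) cube([38, 38, 369]);


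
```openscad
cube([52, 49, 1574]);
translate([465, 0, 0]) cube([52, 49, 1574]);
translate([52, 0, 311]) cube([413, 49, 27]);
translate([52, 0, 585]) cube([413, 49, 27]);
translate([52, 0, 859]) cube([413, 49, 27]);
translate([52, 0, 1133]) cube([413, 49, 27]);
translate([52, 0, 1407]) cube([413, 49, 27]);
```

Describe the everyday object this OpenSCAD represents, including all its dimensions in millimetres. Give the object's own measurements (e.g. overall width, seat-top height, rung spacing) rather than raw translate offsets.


A straight ladder. Two 52×49 mm vertical rails, 1574 mm tall, stand 517 mm apart (outside-to-outside) with their front faces coplanar on the −y side. 5 rungs, each 49 mm deep and 27 mm tall, span between the inner faces of the rails, front faces flush with the rails. The lowest rung's underside is at z = 311 mm and rungs are spaced 274 mm apart (underside to underside).


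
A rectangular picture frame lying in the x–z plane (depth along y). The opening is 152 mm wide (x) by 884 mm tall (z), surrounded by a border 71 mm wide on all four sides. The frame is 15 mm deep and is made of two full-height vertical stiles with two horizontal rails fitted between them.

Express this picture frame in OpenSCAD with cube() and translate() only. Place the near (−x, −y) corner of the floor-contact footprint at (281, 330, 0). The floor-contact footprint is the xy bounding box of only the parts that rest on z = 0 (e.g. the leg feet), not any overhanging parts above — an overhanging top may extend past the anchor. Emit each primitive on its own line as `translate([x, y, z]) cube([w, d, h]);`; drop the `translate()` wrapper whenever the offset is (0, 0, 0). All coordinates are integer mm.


translate([281, 330, 0]) cube([71, 15, 1026]);
translate([504, 330, 0]) cube([71, 15, 1026]);
translate([352, 330, 0]) cube([152, 15, 71]);
translate([352, 330, 955]) cube([152, 15, 71]);


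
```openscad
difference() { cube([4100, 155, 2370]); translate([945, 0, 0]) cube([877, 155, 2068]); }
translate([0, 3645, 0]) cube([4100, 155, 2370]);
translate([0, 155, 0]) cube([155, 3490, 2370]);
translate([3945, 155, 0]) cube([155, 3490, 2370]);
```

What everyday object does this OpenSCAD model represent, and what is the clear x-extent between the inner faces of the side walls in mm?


A single room. The interior width is 3790 mm.

Four walls enclosing a rectangle with a door in the front wall — a room. Outside width 4100 minus two 155 mm walls gives 3790 mm.


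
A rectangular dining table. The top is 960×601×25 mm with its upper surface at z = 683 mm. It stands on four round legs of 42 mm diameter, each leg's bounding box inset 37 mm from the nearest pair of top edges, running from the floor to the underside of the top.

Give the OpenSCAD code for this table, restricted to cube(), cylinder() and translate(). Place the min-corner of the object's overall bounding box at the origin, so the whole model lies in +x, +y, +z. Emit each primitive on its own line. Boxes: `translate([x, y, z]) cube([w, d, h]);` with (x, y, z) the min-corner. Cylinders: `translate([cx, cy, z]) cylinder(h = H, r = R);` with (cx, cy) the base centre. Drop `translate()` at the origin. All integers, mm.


translate([0, 0, 658]) cube([960, 601, 25]);
translate([58, 58, 0]) cylinder(h = 658, r = 21);
translate([902, 58, 0]) cylinder(h = 658, r = 21);
translate([58, 543, 0]) cylinder(h = 658, r = 21);
translate([902, 543, 0]) cylinder(h = 658, r = 21);


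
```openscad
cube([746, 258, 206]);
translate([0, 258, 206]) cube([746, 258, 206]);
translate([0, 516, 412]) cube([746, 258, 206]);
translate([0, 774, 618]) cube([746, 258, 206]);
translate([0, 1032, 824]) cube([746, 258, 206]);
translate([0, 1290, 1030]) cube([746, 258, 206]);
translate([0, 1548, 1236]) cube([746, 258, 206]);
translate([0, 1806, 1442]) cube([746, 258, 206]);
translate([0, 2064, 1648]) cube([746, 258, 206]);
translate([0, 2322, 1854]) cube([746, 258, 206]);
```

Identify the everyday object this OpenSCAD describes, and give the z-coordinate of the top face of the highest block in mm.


A staircase. The total rise is 2060 mm.

10 identical blocks, each offset up and back from the previous — a staircase. Each step is 206 mm tall and there are 10 of them, so the total rise is 10 × 206 = 2060 mm.


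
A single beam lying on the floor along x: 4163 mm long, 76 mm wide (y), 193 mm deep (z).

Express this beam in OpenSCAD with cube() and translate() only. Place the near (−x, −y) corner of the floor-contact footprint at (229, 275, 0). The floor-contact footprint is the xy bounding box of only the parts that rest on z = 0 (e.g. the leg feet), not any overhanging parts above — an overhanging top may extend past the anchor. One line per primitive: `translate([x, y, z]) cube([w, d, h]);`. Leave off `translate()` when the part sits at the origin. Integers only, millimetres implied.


translate([229, 275, 0]) cube([4163, 76, 193]);


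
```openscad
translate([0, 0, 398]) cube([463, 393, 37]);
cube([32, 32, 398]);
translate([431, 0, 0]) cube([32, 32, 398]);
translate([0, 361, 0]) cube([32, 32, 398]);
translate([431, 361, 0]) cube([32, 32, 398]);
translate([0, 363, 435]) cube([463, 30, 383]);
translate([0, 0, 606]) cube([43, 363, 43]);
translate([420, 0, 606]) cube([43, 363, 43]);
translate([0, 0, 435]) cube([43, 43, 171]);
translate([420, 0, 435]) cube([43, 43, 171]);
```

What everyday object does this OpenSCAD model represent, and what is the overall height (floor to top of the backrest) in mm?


A chair. The overall height is 818 mm.

A slab on four corner posts with a tall panel at the back — a chair. The seat slab sits at z = 398 with thickness 37, and the 383 mm backrest starts at the seat top, so the overall height is 398 + 37 + 383 = 818 mm.


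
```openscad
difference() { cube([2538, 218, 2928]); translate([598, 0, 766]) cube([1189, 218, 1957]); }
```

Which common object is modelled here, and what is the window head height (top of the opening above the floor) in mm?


A wall with a window opening. The window head height is 2723 mm.

A wall with a rectangular opening subtracted — a window. Sill at z = 766, opening 1957 mm tall, so the head is at 766 + 1957 = 2723 mm.


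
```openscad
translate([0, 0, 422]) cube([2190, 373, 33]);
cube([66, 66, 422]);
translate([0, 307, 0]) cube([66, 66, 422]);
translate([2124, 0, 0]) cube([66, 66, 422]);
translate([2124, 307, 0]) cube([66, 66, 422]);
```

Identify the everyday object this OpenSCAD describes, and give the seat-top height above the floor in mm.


A bench. The seat-top height is 455 mm.

A long slab on four corner posts — a bench. The slab sits at z = 422 with thickness 33, so the top is 422 + 33 = 455 mm.


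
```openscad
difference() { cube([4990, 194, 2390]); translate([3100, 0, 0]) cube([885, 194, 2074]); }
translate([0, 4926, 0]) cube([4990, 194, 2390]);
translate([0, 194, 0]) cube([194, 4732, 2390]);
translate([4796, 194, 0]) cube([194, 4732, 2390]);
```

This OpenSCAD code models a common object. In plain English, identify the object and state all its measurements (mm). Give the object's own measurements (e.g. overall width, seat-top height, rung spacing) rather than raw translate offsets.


A single room: four walls, each 2390 mm tall and 194 mm thick, enclosing an outside footprint 4990×5120 mm (x × y), no floor or roof. The front and back walls (−y and +y sides) run the full x-width; the side walls fit between their inner faces. A door opening 885 mm wide and 2074 mm tall is cut through the front wall from the floor up, its −x edge 3100 mm from the wall's −x end.


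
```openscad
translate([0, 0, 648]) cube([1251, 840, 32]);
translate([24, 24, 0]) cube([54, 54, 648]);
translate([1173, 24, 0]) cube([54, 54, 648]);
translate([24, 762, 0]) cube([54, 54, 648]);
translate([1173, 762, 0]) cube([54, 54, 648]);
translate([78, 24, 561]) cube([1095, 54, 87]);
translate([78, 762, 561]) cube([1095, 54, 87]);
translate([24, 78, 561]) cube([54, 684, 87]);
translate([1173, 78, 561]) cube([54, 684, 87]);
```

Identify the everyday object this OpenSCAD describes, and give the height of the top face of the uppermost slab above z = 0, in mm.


A table. The table height is 680 mm.

A 1251×840×32 slab sits at z = 648 on four 54 mm square posts — a table. The top surface is at 648 + 32 = 680 mm.


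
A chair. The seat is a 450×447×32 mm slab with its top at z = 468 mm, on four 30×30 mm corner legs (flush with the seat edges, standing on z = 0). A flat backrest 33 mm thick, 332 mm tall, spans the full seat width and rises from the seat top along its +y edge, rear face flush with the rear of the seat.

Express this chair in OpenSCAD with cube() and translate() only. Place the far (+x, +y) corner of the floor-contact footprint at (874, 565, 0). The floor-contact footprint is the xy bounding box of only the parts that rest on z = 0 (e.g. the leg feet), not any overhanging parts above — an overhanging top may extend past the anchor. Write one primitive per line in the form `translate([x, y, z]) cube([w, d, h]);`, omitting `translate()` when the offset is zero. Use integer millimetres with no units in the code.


// leg_h = 468 - 32 = 436
translate([424, 118, 436]) cube([450, 447, 32]);
translate([424, 118, 0]) cube([30, 30, 436]);
translate([844, 118, 0]) cube([30, 30, 436]);
translate([424, 535, 0]) cube([30, 30, 436]);
translate([844, 535, 0]) cube([30, 30, 436]);
translate([424, 532, 468]) cube([450, 33, 332]);


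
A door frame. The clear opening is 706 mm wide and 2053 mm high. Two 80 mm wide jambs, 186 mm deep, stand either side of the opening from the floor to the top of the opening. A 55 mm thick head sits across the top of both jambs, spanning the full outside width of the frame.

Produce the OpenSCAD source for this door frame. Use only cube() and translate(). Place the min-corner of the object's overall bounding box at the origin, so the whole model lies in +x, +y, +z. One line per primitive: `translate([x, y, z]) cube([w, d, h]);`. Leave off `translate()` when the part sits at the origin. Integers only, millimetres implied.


cube([80, 186, 2053]);
translate([786, 0, 0]) cube([80, 186, 2053]);
translate([0, 0, 2053]) cube([866, 186, 55]);


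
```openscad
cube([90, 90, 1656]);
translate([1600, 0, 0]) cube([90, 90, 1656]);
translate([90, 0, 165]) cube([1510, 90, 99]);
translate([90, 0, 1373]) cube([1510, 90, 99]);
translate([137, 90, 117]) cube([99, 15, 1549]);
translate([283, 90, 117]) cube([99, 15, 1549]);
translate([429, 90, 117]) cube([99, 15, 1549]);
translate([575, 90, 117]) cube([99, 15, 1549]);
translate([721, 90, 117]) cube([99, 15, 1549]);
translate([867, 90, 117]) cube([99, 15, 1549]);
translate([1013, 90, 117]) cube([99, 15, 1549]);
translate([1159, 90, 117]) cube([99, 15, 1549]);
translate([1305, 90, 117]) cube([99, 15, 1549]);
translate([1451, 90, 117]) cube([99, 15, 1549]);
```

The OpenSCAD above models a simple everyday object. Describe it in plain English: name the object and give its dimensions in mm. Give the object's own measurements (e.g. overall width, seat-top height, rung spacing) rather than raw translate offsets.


A fence section. Two 90×90 mm posts, 1656 mm tall, stand on the floor with a clear span of 1510 mm between their inner faces. Two horizontal rails of 90×99 mm section span the gap between the posts with their undersides at z = 165 mm and z = 1373 mm, flush with the posts' −y face. 10 pickets, each 99 mm wide, 15 mm thick and 1549 mm tall, are fixed to the +y face of the rails with their bottoms at z = 117 mm, spaced across the span with a 47 mm gap after the −x post and between neighbouring pickets, with 50 mm left before the +x post.
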